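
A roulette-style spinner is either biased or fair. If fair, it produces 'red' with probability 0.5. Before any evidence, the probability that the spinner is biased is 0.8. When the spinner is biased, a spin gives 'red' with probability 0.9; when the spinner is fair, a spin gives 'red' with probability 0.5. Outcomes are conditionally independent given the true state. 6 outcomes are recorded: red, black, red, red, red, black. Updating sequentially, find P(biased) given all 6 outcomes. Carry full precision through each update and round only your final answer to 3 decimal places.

0.627

After 'red': P(biased) = 0.9·0.8000 / (0.9·0.8000 + 0.5·0.2000) ≈ 0.8780
After 'black': P(biased) = 0.1·0.8780 / (0.1·0.8780 + 0.5·0.1220) ≈ 0.5902
After 'red': P(biased) = 0.9·0.5902 / (0.9·0.5902 + 0.5·0.4098) ≈ 0.7216
After 'red': P(biased) = 0.9·0.7216 / (0.9·0.7216 + 0.5·0.2784) ≈ 0.8235
After 'red': P(biased) = 0.9·0.8235 / (0.9·0.8235 + 0.5·0.1765) ≈ 0.8936
After 'black': P(biased) = 0.1·0.8936 / (0.1·0.8936 + 0.5·0.1064) ≈ 0.6268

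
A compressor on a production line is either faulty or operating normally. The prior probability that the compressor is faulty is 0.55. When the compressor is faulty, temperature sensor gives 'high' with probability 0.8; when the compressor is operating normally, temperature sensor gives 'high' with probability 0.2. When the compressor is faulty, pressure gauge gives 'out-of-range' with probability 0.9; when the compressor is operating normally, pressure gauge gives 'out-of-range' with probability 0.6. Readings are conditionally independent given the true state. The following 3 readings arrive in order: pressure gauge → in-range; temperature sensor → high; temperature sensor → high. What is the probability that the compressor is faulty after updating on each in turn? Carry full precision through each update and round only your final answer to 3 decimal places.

0.830

Apply Bayes' rule sequentially, carrying P(faulty) forward.
After pressure gauge='in-range': P(faulty) = 0.1·0.5500 / (0.1·0.5500 + 0.4·0.4500) ≈ 0.2340
After temperature sensor='high': P(faulty) = 0.8·0.2340 / (0.8·0.2340 + 0.2·0.7660) ≈ 0.5500
After temperature sensor='high': P(faulty) = 0.8·0.5500 / (0.8·0.5500 + 0.2·0.4500) ≈ 0.8302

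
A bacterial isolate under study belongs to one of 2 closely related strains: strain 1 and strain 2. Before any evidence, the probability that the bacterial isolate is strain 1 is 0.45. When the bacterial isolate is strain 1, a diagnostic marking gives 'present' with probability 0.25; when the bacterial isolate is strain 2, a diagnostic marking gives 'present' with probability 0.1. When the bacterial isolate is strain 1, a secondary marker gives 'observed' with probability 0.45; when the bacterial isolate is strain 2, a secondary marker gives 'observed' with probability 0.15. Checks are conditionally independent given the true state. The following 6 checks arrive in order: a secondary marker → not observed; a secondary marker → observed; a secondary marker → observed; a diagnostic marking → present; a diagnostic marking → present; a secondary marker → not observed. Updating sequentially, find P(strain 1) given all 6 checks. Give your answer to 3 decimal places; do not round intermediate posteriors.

0.951

Apply Bayes' rule sequentially, carrying P(strain 1) forward.
After a secondary marker='not observed': P(strain 1) = 0.55·0.4500 / (0.55·0.4500 + 0.85·0.5500) ≈ 0.3462
After a secondary marker='observed': P(strain 1) = 0.45·0.3462 / (0.45·0.3462 + 0.15·0.6538) ≈ 0.6136
After a secondary marker='observed': P(strain 1) = 0.45·0.6136 / (0.45·0.6136 + 0.15·0.3864) ≈ 0.8265
After a diagnostic marking='present': P(strain 1) = 0.25·0.8265 / (0.25·0.8265 + 0.1·0.1735) ≈ 0.9226
After a diagnostic marking='present': P(strain 1) = 0.25·0.9226 / (0.25·0.9226 + 0.1·0.0774) ≈ 0.9675
After a secondary marker='not observed': P(strain 1) = 0.55·0.9675 / (0.55·0.9675 + 0.85·0.0325) ≈ 0.9507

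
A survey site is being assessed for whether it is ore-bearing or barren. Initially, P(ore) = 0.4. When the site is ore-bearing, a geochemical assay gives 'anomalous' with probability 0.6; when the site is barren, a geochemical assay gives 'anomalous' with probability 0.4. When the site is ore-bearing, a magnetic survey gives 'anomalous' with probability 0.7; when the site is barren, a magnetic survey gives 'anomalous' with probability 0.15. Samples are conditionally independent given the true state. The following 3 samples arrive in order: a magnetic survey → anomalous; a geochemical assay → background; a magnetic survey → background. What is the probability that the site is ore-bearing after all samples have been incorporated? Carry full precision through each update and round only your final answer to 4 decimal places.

0.4226

After a magnetic survey='anomalous': P(ore) = 0.7·0.4000 / (0.7·0.4000 + 0.15·0.6000) ≈ 0.7568
After a geochemical assay='background': P(ore) = 0.4·0.7568 / (0.4·0.7568 + 0.6·0.2432) ≈ 0.6747
After a magnetic survey='background': P(ore) = 0.3·0.6747 / (0.3·0.6747 + 0.85·0.3253) ≈ 0.4226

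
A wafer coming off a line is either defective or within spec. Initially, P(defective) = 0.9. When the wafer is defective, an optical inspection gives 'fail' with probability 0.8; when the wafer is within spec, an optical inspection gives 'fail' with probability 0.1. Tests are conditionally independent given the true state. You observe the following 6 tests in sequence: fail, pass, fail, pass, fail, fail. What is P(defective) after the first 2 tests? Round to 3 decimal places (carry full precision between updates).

After 'fail': P(defective) = 0.8·0.9000 / (0.8·0.9000 + 0.1·0.1000) ≈ 0.9863
After 'pass': P(defective) = 0.2·0.9863 / (0.2·0.9863 + 0.9·0.0137) ≈ 0.9412

0.941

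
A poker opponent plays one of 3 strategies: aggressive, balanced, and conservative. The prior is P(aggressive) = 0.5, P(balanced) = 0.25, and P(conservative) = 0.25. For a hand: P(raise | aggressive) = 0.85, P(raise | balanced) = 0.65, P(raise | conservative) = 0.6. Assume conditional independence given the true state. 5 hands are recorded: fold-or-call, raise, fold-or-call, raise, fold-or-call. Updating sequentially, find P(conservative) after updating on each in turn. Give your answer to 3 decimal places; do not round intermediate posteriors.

0.501

After 'fold-or-call': normaliser = 0.15·0.5000 + 0.35·0.2500 + 0.4·0.2500; P(aggressive) ≈ 0.2857, P(balanced) ≈ 0.3333, P(conservative) ≈ 0.3810
After 'raise': normaliser = 0.85·0.2857 + 0.65·0.3333 + 0.6·0.3810; P(aggressive) ≈ 0.3529, P(balanced) ≈ 0.3149, P(conservative) ≈ 0.3322
After 'fold-or-call': normaliser = 0.15·0.3529 + 0.35·0.3149 + 0.4·0.3322; P(aggressive) ≈ 0.1788, P(balanced) ≈ 0.3723, P(conservative) ≈ 0.4489
After 'raise': normaliser = 0.85·0.1788 + 0.65·0.3723 + 0.6·0.4489; P(aggressive) ≈ 0.2292, P(balanced) ≈ 0.3648, P(conservative) ≈ 0.4060
After 'fold-or-call': normaliser = 0.15·0.2292 + 0.35·0.3648 + 0.4·0.4060; P(aggressive) ≈ 0.1059, P(balanced) ≈ 0.3935, P(conservative) ≈ 0.5005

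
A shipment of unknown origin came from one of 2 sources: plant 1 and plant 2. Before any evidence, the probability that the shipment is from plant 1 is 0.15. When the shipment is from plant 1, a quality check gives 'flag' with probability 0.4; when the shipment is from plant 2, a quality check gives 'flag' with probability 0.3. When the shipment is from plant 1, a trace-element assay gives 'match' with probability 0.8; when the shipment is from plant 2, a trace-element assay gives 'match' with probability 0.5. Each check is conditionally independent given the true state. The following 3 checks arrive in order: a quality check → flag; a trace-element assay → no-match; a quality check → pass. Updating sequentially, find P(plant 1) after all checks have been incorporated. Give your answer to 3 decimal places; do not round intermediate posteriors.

0.075

After a quality check='flag': P(plant 1) = 0.4·0.1500 / (0.4·0.1500 + 0.3·0.8500) ≈ 0.1905
After a trace-element assay='no-match': P(plant 1) = 0.2·0.1905 / (0.2·0.1905 + 0.5·0.8095) ≈ 0.0860
After a quality check='pass': P(plant 1) = 0.6·0.0860 / (0.6·0.0860 + 0.7·0.9140) ≈ 0.0747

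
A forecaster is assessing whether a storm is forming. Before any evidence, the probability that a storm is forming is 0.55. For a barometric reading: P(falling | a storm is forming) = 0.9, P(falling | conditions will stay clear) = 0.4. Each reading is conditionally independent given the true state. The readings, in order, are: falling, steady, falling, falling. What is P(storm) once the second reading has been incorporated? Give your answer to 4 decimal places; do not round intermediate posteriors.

0.3143

After 'falling': P(storm) = 0.9·0.5500 / (0.9·0.5500 + 0.4·0.4500) ≈ 0.7333
After 'steady': P(storm) = 0.1·0.7333 / (0.1·0.7333 + 0.6·0.2667) ≈ 0.3143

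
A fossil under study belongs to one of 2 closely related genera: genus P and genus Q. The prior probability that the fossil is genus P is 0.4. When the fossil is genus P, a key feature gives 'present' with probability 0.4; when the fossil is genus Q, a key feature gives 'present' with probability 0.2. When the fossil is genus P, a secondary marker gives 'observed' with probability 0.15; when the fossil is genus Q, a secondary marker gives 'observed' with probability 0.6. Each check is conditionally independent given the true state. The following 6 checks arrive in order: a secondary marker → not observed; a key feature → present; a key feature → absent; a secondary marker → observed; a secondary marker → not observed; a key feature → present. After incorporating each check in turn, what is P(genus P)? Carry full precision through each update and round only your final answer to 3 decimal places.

0.693

After a secondary marker='not observed': P(genus P) = 0.85·0.4000 / (0.85·0.4000 + 0.4·0.6000) ≈ 0.5862
After a key feature='present': P(genus P) = 0.4·0.5862 / (0.4·0.5862 + 0.2·0.4138) ≈ 0.7391
After a key feature='absent': P(genus P) = 0.6·0.7391 / (0.6·0.7391 + 0.8·0.2609) ≈ 0.6800
After a secondary marker='observed': P(genus P) = 0.15·0.6800 / (0.15·0.6800 + 0.6·0.3200) ≈ 0.3469
After a secondary marker='not observed': P(genus P) = 0.85·0.3469 / (0.85·0.3469 + 0.4·0.6531) ≈ 0.5303
After a key feature='present': P(genus P) = 0.4·0.5303 / (0.4·0.5303 + 0.2·0.4697) ≈ 0.6930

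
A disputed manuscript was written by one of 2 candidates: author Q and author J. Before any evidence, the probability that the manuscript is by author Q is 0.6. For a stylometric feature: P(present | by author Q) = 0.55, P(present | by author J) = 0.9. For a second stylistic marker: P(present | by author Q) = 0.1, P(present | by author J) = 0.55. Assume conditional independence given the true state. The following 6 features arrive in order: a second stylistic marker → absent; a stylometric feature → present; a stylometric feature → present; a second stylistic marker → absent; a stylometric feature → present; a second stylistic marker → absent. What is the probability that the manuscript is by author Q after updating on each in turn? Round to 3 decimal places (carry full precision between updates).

0.733

After a second stylistic marker='absent': P(author Q) = 0.9·0.6000 / (0.9·0.6000 + 0.45·0.4000) ≈ 0.7500
After a stylometric feature='present': P(author Q) = 0.55·0.7500 / (0.55·0.7500 + 0.9·0.2500) ≈ 0.6471
After a stylometric feature='present': P(author Q) = 0.55·0.6471 / (0.55·0.6471 + 0.9·0.3529) ≈ 0.5284
After a second stylistic marker='absent': P(author Q) = 0.9·0.5284 / (0.9·0.5284 + 0.45·0.4716) ≈ 0.6914
After a stylometric feature='present': P(author Q) = 0.55·0.6914 / (0.55·0.6914 + 0.9·0.3086) ≈ 0.5779
After a second stylistic marker='absent': P(author Q) = 0.9·0.5779 / (0.9·0.5779 + 0.45·0.4221) ≈ 0.7325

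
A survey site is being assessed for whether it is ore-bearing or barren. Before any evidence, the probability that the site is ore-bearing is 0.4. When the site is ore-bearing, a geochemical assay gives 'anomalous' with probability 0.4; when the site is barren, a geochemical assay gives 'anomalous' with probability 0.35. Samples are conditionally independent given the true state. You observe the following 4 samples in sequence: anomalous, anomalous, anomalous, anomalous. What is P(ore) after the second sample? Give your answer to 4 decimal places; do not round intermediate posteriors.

0.4655

After 'anomalous': P(ore) = 0.4·0.4000 / (0.4·0.4000 + 0.35·0.6000) ≈ 0.4324
After 'anomalous': P(ore) = 0.4·0.4324 / (0.4·0.4324 + 0.35·0.5676) ≈ 0.4655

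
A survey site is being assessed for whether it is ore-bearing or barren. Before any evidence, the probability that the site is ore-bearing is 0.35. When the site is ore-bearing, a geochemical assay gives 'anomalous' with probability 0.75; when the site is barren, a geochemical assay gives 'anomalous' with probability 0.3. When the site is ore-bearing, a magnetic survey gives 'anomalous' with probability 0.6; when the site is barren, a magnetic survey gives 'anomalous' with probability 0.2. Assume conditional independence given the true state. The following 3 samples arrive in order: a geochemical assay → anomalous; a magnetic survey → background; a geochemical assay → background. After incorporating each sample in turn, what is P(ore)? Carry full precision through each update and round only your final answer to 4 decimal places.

0.1938

After a geochemical assay='anomalous': P(ore) = 0.75·0.3500 / (0.75·0.3500 + 0.3·0.6500) ≈ 0.5738
After a magnetic survey='background': P(ore) = 0.4·0.5738 / (0.4·0.5738 + 0.8·0.4262) ≈ 0.4023
After a geochemical assay='background': P(ore) = 0.25·0.4023 / (0.25·0.4023 + 0.7·0.5977) ≈ 0.1938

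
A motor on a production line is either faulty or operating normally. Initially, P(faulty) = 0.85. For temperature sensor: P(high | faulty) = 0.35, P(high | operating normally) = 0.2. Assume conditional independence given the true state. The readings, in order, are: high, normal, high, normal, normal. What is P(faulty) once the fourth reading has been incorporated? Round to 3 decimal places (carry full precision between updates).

After 'high': P(faulty) = 0.35·0.8500 / (0.35·0.8500 + 0.2·0.1500) ≈ 0.9084
After 'normal': P(faulty) = 0.65·0.9084 / (0.65·0.9084 + 0.8·0.0916) ≈ 0.8896
After 'high': P(faulty) = 0.35·0.8896 / (0.35·0.8896 + 0.2·0.1104) ≈ 0.9338
After 'normal': P(faulty) = 0.65·0.9338 / (0.65·0.9338 + 0.8·0.0662) ≈ 0.9197

0.920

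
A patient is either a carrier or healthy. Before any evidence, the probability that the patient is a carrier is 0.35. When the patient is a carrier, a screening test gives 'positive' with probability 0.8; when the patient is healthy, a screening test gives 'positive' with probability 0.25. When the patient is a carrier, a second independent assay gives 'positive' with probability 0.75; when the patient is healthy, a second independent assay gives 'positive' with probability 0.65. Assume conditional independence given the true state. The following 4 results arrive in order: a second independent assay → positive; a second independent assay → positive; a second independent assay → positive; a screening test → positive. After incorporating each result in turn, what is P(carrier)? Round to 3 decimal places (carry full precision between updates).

Each posterior becomes the prior for the next update.
After a second independent assay='positive': P(carrier) = 0.75·0.3500 / (0.75·0.3500 + 0.65·0.6500) ≈ 0.3832
After a second independent assay='positive': P(carrier) = 0.75·0.3832 / (0.75·0.3832 + 0.65·0.6168) ≈ 0.4176
After a second independent assay='positive': P(carrier) = 0.75·0.4176 / (0.75·0.4176 + 0.65·0.5824) ≈ 0.4527
After a screening test='positive': P(carrier) = 0.8·0.4527 / (0.8·0.4527 + 0.25·0.5473) ≈ 0.7258

0.726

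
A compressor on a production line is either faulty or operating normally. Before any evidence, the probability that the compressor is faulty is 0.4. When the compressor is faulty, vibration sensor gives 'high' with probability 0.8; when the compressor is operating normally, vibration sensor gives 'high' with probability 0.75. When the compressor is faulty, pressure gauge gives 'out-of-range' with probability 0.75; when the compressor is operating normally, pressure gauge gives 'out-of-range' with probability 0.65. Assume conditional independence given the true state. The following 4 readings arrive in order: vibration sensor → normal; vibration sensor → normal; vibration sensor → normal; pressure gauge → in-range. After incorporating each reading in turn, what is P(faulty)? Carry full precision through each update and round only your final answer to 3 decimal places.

0.196

After vibration sensor='normal': P(faulty) = 0.2·0.4000 / (0.2·0.4000 + 0.25·0.6000) ≈ 0.3478
After vibration sensor='normal': P(faulty) = 0.2·0.3478 / (0.2·0.3478 + 0.25·0.6522) ≈ 0.2991
After vibration sensor='normal': P(faulty) = 0.2·0.2991 / (0.2·0.2991 + 0.25·0.7009) ≈ 0.2545
After pressure gauge='in-range': P(faulty) = 0.25·0.2545 / (0.25·0.2545 + 0.35·0.7455) ≈ 0.1960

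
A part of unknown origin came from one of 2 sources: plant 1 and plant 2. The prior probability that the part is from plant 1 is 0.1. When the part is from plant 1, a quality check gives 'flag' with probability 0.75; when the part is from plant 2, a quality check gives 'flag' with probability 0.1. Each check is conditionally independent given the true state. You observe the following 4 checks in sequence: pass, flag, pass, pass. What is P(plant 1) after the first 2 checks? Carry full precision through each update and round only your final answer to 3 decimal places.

Each posterior becomes the prior for the next update.
After 'pass': P(plant 1) = 0.25·0.1000 / (0.25·0.1000 + 0.9·0.9000) ≈ 0.0299
After 'flag': P(plant 1) = 0.75·0.0299 / (0.75·0.0299 + 0.1·0.9701) ≈ 0.1880

0.188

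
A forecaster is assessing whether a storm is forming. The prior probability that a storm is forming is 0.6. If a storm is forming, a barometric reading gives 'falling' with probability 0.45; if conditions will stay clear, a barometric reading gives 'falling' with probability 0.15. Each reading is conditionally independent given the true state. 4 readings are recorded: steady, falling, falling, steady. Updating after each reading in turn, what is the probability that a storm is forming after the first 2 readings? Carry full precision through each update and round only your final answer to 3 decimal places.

After 'steady': P(storm) = 0.55·0.6000 / (0.55·0.6000 + 0.85·0.4000) ≈ 0.4925
After 'falling': P(storm) = 0.45·0.4925 / (0.45·0.4925 + 0.15·0.5075) ≈ 0.7444

0.744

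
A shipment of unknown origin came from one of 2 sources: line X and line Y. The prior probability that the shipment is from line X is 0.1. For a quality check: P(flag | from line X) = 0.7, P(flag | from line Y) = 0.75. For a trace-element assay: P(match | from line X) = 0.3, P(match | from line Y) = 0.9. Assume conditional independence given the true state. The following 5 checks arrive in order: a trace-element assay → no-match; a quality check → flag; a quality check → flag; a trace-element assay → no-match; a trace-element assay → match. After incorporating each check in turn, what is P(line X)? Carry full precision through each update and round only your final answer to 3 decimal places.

Each posterior becomes the prior for the next update.
After a trace-element assay='no-match': P(line X) = 0.7·0.1000 / (0.7·0.1000 + 0.1·0.9000) ≈ 0.4375
After a quality check='flag': P(line X) = 0.7·0.4375 / (0.7·0.4375 + 0.75·0.5625) ≈ 0.4206
After a quality check='flag': P(line X) = 0.7·0.4206 / (0.7·0.4206 + 0.75·0.5794) ≈ 0.4039
After a trace-element assay='no-match': P(line X) = 0.7·0.4039 / (0.7·0.4039 + 0.1·0.5961) ≈ 0.8259
After a trace-element assay='match': P(line X) = 0.3·0.8259 / (0.3·0.8259 + 0.9·0.1741) ≈ 0.6125

0.613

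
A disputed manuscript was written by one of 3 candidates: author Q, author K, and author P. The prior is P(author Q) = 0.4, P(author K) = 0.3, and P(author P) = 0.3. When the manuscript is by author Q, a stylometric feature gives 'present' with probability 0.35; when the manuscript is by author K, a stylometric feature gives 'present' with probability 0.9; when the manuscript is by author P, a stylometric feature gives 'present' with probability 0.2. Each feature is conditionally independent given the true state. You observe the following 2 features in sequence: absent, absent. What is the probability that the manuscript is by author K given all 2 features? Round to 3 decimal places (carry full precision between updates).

After 'absent': normaliser = 0.65·0.4000 + 0.1·0.3000 + 0.8·0.3000; P(author Q) ≈ 0.4906, P(author K) ≈ 0.0566, P(author P) ≈ 0.4528
After 'absent': normaliser = 0.65·0.4906 + 0.1·0.0566 + 0.8·0.4528; P(author Q) ≈ 0.4643, P(author K) ≈ 0.0082, P(author P) ≈ 0.5275

0.008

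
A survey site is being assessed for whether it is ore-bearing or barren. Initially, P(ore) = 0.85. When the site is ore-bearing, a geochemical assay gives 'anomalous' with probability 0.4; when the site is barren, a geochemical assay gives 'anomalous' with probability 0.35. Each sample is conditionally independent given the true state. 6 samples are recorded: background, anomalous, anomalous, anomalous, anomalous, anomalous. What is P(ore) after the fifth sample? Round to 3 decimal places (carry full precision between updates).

0.899

After 'background': P(ore) = 0.6·0.8500 / (0.6·0.8500 + 0.65·0.1500) ≈ 0.8395
After 'anomalous': P(ore) = 0.4·0.8395 / (0.4·0.8395 + 0.35·0.1605) ≈ 0.8567
After 'anomalous': P(ore) = 0.4·0.8567 / (0.4·0.8567 + 0.35·0.1433) ≈ 0.8723
After 'anomalous': P(ore) = 0.4·0.8723 / (0.4·0.8723 + 0.35·0.1277) ≈ 0.8865
After 'anomalous': P(ore) = 0.4·0.8865 / (0.4·0.8865 + 0.35·0.1135) ≈ 0.8992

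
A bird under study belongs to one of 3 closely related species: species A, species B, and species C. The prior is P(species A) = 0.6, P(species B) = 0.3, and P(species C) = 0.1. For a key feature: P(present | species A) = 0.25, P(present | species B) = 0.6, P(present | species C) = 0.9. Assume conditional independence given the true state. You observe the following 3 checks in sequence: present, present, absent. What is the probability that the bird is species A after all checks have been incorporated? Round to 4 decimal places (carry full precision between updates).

0.3541

Each posterior becomes the prior for the next update.
After 'present': normaliser = 0.25·0.6000 + 0.6·0.3000 + 0.9·0.1000; P(species A) ≈ 0.3571, P(species B) ≈ 0.4286, P(species C) ≈ 0.2143
After 'present': normaliser = 0.25·0.3571 + 0.6·0.4286 + 0.9·0.2143; P(species A) ≈ 0.1656, P(species B) ≈ 0.4768, P(species C) ≈ 0.3576
After 'absent': normaliser = 0.75·0.1656 + 0.4·0.4768 + 0.1·0.3576; P(species A) ≈ 0.3541, P(species B) ≈ 0.5439, P(species C) ≈ 0.1020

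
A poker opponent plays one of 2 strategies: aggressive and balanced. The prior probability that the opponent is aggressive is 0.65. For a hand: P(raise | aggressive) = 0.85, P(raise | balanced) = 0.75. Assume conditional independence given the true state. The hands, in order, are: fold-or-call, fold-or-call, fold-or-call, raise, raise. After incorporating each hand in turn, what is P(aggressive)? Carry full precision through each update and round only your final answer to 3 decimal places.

Each posterior becomes the prior for the next update.
After 'fold-or-call': P(aggressive) = 0.15·0.6500 / (0.15·0.6500 + 0.25·0.3500) ≈ 0.5270
After 'fold-or-call': P(aggressive) = 0.15·0.5270 / (0.15·0.5270 + 0.25·0.4730) ≈ 0.4007
After 'fold-or-call': P(aggressive) = 0.15·0.4007 / (0.15·0.4007 + 0.25·0.5993) ≈ 0.2863
After 'raise': P(aggressive) = 0.85·0.2863 / (0.85·0.2863 + 0.75·0.7137) ≈ 0.3125
After 'raise': P(aggressive) = 0.85·0.3125 / (0.85·0.3125 + 0.75·0.6875) ≈ 0.3400

0.340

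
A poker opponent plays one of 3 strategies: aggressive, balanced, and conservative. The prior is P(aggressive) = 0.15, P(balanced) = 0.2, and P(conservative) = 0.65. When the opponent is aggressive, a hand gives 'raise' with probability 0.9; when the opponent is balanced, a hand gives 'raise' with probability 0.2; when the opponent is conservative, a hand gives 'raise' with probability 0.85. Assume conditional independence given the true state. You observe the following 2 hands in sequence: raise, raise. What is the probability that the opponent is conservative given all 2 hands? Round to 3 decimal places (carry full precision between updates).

0.784

After 'raise': normaliser = 0.9·0.1500 + 0.2·0.2000 + 0.85·0.6500; P(aggressive) ≈ 0.1856, P(balanced) ≈ 0.0550, P(conservative) ≈ 0.7595
After 'raise': normaliser = 0.9·0.1856 + 0.2·0.0550 + 0.85·0.7595; P(aggressive) ≈ 0.2028, P(balanced) ≈ 0.0134, P(conservative) ≈ 0.7839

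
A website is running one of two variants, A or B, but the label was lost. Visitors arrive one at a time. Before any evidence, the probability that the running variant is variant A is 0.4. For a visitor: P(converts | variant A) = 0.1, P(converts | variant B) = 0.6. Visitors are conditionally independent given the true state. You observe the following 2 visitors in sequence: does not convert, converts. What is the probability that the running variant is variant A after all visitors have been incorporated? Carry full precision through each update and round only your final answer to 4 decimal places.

After 'does not convert': P(A) = 0.9·0.4000 / (0.9·0.4000 + 0.4·0.6000) ≈ 0.6000
After 'converts': P(A) = 0.1·0.6000 / (0.1·0.6000 + 0.6·0.4000) ≈ 0.2000

0.2000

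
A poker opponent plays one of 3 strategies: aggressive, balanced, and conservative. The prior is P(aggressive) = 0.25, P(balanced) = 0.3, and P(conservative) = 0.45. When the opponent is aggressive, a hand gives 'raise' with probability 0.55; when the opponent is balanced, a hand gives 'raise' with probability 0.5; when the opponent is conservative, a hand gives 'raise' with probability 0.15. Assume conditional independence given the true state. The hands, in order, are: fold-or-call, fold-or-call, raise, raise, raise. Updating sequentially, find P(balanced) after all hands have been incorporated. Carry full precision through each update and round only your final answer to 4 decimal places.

After 'fold-or-call': normaliser = 0.45·0.2500 + 0.5·0.3000 + 0.85·0.4500; P(aggressive) ≈ 0.1744, P(balanced) ≈ 0.2326, P(conservative) ≈ 0.5930
After 'fold-or-call': normaliser = 0.45·0.1744 + 0.5·0.2326 + 0.85·0.5930; P(aggressive) ≈ 0.1123, P(balanced) ≈ 0.1664, P(conservative) ≈ 0.7213
After 'raise': normaliser = 0.55·0.1123 + 0.5·0.1664 + 0.15·0.7213; P(aggressive) ≈ 0.2440, P(balanced) ≈ 0.3286, P(conservative) ≈ 0.4274
After 'raise': normaliser = 0.55·0.2440 + 0.5·0.3286 + 0.15·0.4274; P(aggressive) ≈ 0.3701, P(balanced) ≈ 0.4531, P(conservative) ≈ 0.1768
After 'raise': normaliser = 0.55·0.3701 + 0.5·0.4531 + 0.15·0.1768; P(aggressive) ≈ 0.4458, P(balanced) ≈ 0.4962, P(conservative) ≈ 0.0581

0.4962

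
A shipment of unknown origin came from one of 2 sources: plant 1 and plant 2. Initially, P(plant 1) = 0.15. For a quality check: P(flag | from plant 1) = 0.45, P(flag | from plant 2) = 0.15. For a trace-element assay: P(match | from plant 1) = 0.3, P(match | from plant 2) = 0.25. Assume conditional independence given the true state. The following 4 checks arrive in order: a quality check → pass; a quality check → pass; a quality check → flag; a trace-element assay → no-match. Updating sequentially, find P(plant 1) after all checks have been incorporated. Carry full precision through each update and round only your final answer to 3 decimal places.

0.171

After a quality check='pass': P(plant 1) = 0.55·0.1500 / (0.55·0.1500 + 0.85·0.8500) ≈ 0.1025
After a quality check='pass': P(plant 1) = 0.55·0.1025 / (0.55·0.1025 + 0.85·0.8975) ≈ 0.0688
After a quality check='flag': P(plant 1) = 0.45·0.0688 / (0.45·0.0688 + 0.15·0.9312) ≈ 0.1814
After a trace-element assay='no-match': P(plant 1) = 0.7·0.1814 / (0.7·0.1814 + 0.75·0.8186) ≈ 0.1714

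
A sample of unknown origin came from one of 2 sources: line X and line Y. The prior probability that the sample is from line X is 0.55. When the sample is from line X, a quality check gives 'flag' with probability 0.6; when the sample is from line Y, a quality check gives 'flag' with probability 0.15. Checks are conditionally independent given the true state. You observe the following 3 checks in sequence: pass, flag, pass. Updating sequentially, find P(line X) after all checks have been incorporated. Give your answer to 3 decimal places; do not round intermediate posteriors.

0.520

After 'pass': P(line X) = 0.4·0.5500 / (0.4·0.5500 + 0.85·0.4500) ≈ 0.3651
After 'flag': P(line X) = 0.6·0.3651 / (0.6·0.3651 + 0.15·0.6349) ≈ 0.6970
After 'pass': P(line X) = 0.4·0.6970 / (0.4·0.6970 + 0.85·0.3030) ≈ 0.5198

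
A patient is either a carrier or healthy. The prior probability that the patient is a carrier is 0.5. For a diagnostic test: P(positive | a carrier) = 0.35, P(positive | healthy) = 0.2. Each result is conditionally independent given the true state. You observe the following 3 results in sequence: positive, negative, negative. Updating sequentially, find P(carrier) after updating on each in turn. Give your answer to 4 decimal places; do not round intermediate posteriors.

0.5360

Apply Bayes' rule sequentially, carrying P(carrier) forward.
After 'positive': P(carrier) = 0.35·0.5000 / (0.35·0.5000 + 0.2·0.5000) ≈ 0.6364
After 'negative': P(carrier) = 0.65·0.6364 / (0.65·0.6364 + 0.8·0.3636) ≈ 0.5871
After 'negative': P(carrier) = 0.65·0.5871 / (0.65·0.5871 + 0.8·0.4129) ≈ 0.5360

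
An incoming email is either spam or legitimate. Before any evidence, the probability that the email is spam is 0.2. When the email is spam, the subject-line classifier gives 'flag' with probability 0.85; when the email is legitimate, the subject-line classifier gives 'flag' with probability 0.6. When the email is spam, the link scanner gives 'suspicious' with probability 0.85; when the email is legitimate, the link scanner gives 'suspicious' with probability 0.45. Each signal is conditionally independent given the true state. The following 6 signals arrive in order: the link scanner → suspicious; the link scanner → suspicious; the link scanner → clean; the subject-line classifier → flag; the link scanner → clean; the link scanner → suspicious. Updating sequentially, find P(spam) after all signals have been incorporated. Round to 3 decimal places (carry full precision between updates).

Apply Bayes' rule sequentially, carrying P(spam) forward.
After the link scanner='suspicious': P(spam) = 0.85·0.2000 / (0.85·0.2000 + 0.45·0.8000) ≈ 0.3208
After the link scanner='suspicious': P(spam) = 0.85·0.3208 / (0.85·0.3208 + 0.45·0.6792) ≈ 0.4715
After the link scanner='clean': P(spam) = 0.15·0.4715 / (0.15·0.4715 + 0.55·0.5285) ≈ 0.1957
After the subject-line classifier='flag': P(spam) = 0.85·0.1957 / (0.85·0.1957 + 0.6·0.8043) ≈ 0.2563
After the link scanner='clean': P(spam) = 0.15·0.2563 / (0.15·0.2563 + 0.55·0.7437) ≈ 0.0859
After the link scanner='suspicious': P(spam) = 0.85·0.0859 / (0.85·0.0859 + 0.45·0.9141) ≈ 0.1508

0.151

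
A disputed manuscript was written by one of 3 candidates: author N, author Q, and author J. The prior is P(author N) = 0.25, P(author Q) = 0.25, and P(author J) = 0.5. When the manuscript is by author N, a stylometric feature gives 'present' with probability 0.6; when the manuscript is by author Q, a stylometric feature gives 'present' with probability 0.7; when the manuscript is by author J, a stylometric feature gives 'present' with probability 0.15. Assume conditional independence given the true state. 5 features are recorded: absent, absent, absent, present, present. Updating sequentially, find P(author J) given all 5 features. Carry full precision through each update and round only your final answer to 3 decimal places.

After 'absent': normaliser = 0.4·0.2500 + 0.3·0.2500 + 0.85·0.5000; P(author N) ≈ 0.1667, P(author Q) ≈ 0.1250, P(author J) ≈ 0.7083
After 'absent': normaliser = 0.4·0.1667 + 0.3·0.1250 + 0.85·0.7083; P(author N) ≈ 0.0944, P(author Q) ≈ 0.0531, P(author J) ≈ 0.8525
After 'absent': normaliser = 0.4·0.0944 + 0.3·0.0531 + 0.85·0.8525; P(author N) ≈ 0.0485, P(author Q) ≈ 0.0205, P(author J) ≈ 0.9310
After 'present': normaliser = 0.6·0.0485 + 0.7·0.0205 + 0.15·0.9310; P(author N) ≈ 0.1590, P(author Q) ≈ 0.0782, P(author J) ≈ 0.7628
After 'present': normaliser = 0.6·0.1590 + 0.7·0.0782 + 0.15·0.7628; P(author N) ≈ 0.3605, P(author Q) ≈ 0.2070, P(author J) ≈ 0.4324

0.432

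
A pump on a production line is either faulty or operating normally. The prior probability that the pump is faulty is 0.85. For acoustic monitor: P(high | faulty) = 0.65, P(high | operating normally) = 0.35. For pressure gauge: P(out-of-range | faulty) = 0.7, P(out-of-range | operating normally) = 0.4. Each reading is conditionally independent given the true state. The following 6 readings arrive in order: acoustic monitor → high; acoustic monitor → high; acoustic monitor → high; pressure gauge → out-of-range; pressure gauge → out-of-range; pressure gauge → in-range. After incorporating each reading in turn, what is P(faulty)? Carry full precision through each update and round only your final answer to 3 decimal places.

After acoustic monitor='high': P(faulty) = 0.65·0.8500 / (0.65·0.8500 + 0.35·0.1500) ≈ 0.9132
After acoustic monitor='high': P(faulty) = 0.65·0.9132 / (0.65·0.9132 + 0.35·0.0868) ≈ 0.9513
After acoustic monitor='high': P(faulty) = 0.65·0.9513 / (0.65·0.9513 + 0.35·0.0487) ≈ 0.9732
After pressure gauge='out-of-range': P(faulty) = 0.7·0.9732 / (0.7·0.9732 + 0.4·0.0268) ≈ 0.9845
After pressure gauge='out-of-range': P(faulty) = 0.7·0.9845 / (0.7·0.9845 + 0.4·0.0155) ≈ 0.9911
After pressure gauge='in-range': P(faulty) = 0.3·0.9911 / (0.3·0.9911 + 0.6·0.0089) ≈ 0.9823

0.982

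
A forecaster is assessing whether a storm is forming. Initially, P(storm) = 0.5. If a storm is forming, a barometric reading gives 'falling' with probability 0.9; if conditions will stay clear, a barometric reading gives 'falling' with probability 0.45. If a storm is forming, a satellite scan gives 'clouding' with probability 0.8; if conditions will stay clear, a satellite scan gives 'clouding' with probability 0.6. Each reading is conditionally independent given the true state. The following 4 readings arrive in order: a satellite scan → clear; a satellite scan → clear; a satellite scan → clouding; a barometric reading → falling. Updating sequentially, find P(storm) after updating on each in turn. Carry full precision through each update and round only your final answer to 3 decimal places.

0.400

Apply Bayes' rule sequentially, carrying P(storm) forward.
After a satellite scan='clear': P(storm) = 0.2·0.5000 / (0.2·0.5000 + 0.4·0.5000) ≈ 0.3333
After a satellite scan='clear': P(storm) = 0.2·0.3333 / (0.2·0.3333 + 0.4·0.6667) ≈ 0.2000
After a satellite scan='clouding': P(storm) = 0.8·0.2000 / (0.8·0.2000 + 0.6·0.8000) ≈ 0.2500
After a barometric reading='falling': P(storm) = 0.9·0.2500 / (0.9·0.2500 + 0.45·0.7500) ≈ 0.4000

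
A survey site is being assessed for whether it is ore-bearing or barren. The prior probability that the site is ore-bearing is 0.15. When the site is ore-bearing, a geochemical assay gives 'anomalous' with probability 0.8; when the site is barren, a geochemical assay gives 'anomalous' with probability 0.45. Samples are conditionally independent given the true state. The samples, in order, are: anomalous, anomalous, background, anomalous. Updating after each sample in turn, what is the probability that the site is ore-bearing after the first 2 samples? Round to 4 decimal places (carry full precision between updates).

Each posterior becomes the prior for the next update.
After 'anomalous': P(ore) = 0.8·0.1500 / (0.8·0.1500 + 0.45·0.8500) ≈ 0.2388
After 'anomalous': P(ore) = 0.8·0.2388 / (0.8·0.2388 + 0.45·0.7612) ≈ 0.3580

0.3580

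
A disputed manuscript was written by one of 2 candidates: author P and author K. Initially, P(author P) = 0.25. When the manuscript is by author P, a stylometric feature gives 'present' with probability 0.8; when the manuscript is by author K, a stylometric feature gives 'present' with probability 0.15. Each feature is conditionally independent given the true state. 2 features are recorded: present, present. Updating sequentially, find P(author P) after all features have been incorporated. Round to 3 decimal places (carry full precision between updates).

After 'present': P(author P) = 0.8·0.2500 / (0.8·0.2500 + 0.15·0.7500) ≈ 0.6400
After 'present': P(author P) = 0.8·0.6400 / (0.8·0.6400 + 0.15·0.3600) ≈ 0.9046

0.905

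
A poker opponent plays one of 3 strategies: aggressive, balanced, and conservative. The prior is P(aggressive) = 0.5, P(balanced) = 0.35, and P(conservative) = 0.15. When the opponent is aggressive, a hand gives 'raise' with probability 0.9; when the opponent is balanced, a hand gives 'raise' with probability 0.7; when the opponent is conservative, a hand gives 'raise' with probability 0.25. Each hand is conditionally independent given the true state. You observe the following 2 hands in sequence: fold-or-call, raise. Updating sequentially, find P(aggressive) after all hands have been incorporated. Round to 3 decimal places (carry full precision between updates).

0.307

Each posterior becomes the prior for the next update.
After 'fold-or-call': normaliser = 0.1·0.5000 + 0.3·0.3500 + 0.75·0.1500; P(aggressive) ≈ 0.1869, P(balanced) ≈ 0.3925, P(conservative) ≈ 0.4206
After 'raise': normaliser = 0.9·0.1869 + 0.7·0.3925 + 0.25·0.4206; P(aggressive) ≈ 0.3069, P(balanced) ≈ 0.5013, P(conservative) ≈ 0.1918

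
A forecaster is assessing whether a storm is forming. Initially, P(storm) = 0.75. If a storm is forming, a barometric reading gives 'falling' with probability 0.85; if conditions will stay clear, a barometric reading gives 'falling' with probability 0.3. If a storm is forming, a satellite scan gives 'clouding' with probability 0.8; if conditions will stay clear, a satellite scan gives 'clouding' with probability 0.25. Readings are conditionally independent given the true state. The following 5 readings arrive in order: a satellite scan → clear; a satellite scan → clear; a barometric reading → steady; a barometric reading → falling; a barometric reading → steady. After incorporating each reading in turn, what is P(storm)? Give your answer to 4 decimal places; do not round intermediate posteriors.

0.0270

After a satellite scan='clear': P(storm) = 0.2·0.7500 / (0.2·0.7500 + 0.75·0.2500) ≈ 0.4444
After a satellite scan='clear': P(storm) = 0.2·0.4444 / (0.2·0.4444 + 0.75·0.5556) ≈ 0.1758
After a barometric reading='steady': P(storm) = 0.15·0.1758 / (0.15·0.1758 + 0.7·0.8242) ≈ 0.0437
After a barometric reading='falling': P(storm) = 0.85·0.0437 / (0.85·0.0437 + 0.3·0.9563) ≈ 0.1147
After a barometric reading='steady': P(storm) = 0.15·0.1147 / (0.15·0.1147 + 0.7·0.8853) ≈ 0.0270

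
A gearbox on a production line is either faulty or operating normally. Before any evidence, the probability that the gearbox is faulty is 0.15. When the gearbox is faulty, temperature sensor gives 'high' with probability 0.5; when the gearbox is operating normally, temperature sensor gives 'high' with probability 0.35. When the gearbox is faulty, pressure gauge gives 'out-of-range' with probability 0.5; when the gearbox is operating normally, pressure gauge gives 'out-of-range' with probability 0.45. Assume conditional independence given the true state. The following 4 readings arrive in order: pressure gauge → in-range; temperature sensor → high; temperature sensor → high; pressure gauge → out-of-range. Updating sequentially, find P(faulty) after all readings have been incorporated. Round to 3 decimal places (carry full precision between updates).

Apply Bayes' rule sequentially, carrying P(faulty) forward.
After pressure gauge='in-range': P(faulty) = 0.5·0.1500 / (0.5·0.1500 + 0.55·0.8500) ≈ 0.1382
After temperature sensor='high': P(faulty) = 0.5·0.1382 / (0.5·0.1382 + 0.35·0.8618) ≈ 0.1865
After temperature sensor='high': P(faulty) = 0.5·0.1865 / (0.5·0.1865 + 0.35·0.8135) ≈ 0.2466
After pressure gauge='out-of-range': P(faulty) = 0.5·0.2466 / (0.5·0.2466 + 0.45·0.7534) ≈ 0.2667

0.267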